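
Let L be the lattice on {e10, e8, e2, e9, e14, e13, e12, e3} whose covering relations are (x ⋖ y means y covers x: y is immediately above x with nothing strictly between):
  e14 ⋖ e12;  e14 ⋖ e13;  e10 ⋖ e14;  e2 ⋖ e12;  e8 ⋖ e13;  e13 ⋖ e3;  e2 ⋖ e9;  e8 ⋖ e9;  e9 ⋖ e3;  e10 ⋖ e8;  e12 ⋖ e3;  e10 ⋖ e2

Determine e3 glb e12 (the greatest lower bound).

e12

Common lower bounds of {e3, e12}: e10, e12, e14, e2.
The greatest among these is e12.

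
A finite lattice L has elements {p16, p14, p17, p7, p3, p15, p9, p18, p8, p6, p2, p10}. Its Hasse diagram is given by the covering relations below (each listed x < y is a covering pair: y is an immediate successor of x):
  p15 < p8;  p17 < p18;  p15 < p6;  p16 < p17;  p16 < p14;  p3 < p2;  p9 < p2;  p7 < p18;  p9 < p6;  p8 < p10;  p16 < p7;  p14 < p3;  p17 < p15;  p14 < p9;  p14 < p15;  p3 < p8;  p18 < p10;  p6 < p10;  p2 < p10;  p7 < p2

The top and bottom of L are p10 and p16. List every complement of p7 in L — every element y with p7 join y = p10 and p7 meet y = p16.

p15, p6, p8

Need y with p7 ∨ y = p10 and p7 ∧ y = p16.
Checking each element gives: p15, p6, p8.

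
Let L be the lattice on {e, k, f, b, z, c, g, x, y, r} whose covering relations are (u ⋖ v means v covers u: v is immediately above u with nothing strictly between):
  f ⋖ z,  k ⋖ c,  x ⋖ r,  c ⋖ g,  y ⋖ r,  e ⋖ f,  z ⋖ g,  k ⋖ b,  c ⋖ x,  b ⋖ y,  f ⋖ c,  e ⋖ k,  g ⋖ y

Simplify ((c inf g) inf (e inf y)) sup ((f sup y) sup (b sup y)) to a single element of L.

y

c ∧ g = c
e ∧ y = e
c ∧ e = e
f ∨ y = y
b ∨ y = y
y ∨ y = y
e ∨ y = y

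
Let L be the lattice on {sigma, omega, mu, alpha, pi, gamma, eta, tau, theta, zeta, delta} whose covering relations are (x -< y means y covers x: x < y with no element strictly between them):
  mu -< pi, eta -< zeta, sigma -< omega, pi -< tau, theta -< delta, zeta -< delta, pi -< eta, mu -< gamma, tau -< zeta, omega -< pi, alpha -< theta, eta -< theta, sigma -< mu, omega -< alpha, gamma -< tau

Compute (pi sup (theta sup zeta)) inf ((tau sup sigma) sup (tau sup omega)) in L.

tau

theta ∨ zeta = delta
pi ∨ delta = delta
tau ∨ sigma = tau
tau ∨ omega = tau
tau ∨ tau = tau
delta ∧ tau = tau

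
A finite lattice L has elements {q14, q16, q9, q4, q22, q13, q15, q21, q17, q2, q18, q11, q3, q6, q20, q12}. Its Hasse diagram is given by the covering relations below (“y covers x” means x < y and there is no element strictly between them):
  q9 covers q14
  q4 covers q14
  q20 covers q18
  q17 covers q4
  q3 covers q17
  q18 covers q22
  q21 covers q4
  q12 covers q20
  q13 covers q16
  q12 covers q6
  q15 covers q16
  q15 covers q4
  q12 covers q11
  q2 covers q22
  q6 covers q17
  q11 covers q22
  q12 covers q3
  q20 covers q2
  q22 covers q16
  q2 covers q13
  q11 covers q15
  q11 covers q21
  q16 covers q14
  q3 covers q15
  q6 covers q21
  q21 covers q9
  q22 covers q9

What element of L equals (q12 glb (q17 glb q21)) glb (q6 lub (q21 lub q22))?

q17 ∧ q21 = q4
q12 ∧ q4 = q4
q21 ∨ q22 = q11
q6 ∨ q11 = q12
q4 ∧ q12 = q4

q4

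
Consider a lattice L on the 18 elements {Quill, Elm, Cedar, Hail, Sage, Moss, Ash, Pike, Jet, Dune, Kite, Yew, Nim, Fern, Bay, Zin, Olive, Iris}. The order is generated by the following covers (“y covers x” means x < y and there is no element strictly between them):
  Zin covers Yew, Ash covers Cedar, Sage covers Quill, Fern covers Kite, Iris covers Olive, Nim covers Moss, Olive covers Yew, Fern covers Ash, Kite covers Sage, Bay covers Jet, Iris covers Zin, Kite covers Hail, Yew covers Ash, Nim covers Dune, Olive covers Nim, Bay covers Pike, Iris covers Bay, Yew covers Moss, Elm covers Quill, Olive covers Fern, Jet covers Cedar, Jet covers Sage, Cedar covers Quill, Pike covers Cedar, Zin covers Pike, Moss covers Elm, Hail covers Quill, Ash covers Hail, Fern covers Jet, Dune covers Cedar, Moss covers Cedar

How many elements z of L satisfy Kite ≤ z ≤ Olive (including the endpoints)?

3

The interval [Kite, Olive] = {Fern, Kite, Olive}, which has 3 elements.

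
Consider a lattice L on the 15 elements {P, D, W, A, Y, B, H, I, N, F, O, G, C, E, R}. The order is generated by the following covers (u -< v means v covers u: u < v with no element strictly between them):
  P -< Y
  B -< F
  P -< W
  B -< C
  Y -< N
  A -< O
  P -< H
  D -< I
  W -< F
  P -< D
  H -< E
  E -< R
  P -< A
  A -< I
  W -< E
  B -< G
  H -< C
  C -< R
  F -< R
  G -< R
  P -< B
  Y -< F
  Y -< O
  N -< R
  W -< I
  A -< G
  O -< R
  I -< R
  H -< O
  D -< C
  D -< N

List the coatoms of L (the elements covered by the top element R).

The coatoms are exactly the elements covered by R: C, E, F, G, I, N, O.

C, E, F, G, I, N, O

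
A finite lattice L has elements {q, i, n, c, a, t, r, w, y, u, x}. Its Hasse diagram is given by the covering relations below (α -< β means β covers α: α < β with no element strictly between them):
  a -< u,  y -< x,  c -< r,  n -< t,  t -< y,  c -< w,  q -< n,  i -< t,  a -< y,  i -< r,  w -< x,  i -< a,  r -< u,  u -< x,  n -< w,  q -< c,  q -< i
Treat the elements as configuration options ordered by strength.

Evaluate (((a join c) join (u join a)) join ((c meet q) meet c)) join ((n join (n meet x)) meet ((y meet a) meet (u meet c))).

u

a ∨ c = u
u ∨ a = u
u ∨ u = u
c ∧ q = q
q ∧ c = q
u ∨ q = u
n ∧ x = n
n ∨ n = n
y ∧ a = a
u ∧ c = c
a ∧ c = q
n ∧ q = q
u ∨ q = u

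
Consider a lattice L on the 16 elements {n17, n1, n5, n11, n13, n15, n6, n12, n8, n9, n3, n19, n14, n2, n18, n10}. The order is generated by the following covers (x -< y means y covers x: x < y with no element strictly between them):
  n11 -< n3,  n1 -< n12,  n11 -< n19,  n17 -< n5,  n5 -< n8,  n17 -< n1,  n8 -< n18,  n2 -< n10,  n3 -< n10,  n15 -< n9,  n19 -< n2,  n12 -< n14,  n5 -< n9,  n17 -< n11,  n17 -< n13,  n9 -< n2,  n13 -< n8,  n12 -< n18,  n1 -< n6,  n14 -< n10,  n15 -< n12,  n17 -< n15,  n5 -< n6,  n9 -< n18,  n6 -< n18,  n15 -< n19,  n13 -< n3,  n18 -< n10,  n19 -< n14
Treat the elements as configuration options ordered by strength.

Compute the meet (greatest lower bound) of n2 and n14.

Common lower bounds of {n2, n14}: n11, n15, n17, n19.
The greatest among these is n19.

n19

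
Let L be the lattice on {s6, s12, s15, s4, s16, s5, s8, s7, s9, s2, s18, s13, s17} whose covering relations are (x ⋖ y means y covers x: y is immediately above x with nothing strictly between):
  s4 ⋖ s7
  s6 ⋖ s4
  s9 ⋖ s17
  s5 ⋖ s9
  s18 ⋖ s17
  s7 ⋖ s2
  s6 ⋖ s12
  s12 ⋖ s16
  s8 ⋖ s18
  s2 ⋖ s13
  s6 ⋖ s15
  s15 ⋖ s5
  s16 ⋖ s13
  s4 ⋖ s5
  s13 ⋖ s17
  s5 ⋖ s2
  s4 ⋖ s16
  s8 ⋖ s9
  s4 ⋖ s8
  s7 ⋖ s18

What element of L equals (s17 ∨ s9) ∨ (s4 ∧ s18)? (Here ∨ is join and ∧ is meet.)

s17

s17 ∨ s9 = s17
s4 ∧ s18 = s4
s17 ∨ s4 = s17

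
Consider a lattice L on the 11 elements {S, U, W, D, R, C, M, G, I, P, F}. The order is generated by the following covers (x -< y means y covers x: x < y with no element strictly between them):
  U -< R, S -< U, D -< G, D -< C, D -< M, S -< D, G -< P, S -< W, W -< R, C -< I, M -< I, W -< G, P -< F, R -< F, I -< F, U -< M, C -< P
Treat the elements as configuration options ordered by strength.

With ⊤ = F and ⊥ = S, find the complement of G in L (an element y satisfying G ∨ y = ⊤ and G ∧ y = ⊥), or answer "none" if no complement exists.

U

Need y with G ∨ y = F and G ∧ y = S.
Checking each element gives: U.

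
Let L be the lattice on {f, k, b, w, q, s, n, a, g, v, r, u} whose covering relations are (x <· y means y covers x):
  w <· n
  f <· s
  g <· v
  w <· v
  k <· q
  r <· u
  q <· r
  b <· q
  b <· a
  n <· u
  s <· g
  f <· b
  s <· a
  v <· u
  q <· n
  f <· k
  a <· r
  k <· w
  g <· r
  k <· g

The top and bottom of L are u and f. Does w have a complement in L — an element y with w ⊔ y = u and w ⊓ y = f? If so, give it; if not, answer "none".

Need y with w ∨ y = u and w ∧ y = f.
Checking each element gives: a.

a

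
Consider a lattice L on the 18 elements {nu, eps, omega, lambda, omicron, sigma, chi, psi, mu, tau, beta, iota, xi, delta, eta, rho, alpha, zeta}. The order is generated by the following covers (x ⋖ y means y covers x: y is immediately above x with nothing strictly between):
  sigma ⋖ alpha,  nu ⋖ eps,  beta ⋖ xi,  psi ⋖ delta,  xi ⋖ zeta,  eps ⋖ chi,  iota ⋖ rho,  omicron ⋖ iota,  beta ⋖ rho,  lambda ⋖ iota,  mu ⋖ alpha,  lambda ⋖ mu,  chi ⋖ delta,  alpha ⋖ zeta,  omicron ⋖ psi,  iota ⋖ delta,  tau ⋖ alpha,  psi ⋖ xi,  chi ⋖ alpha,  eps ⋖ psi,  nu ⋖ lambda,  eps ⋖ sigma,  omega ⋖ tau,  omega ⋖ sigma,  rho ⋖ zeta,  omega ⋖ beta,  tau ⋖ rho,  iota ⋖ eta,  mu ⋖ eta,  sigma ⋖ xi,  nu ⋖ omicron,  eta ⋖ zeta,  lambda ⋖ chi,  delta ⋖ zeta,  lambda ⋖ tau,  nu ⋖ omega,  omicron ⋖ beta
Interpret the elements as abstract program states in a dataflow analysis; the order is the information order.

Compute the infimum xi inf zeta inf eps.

Common lower bounds of {xi, zeta, eps}: eps, nu.
The greatest among these is eps.

eps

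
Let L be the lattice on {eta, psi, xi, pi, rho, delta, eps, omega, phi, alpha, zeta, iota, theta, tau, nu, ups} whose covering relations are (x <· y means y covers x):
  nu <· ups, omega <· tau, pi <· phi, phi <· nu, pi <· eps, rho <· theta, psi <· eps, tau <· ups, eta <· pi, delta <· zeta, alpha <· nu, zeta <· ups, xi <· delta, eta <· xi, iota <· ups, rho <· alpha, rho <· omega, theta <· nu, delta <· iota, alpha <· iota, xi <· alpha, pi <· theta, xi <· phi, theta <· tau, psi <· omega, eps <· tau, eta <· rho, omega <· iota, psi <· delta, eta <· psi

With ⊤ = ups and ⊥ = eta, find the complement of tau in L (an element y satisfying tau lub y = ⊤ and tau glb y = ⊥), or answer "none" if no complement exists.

xi

Need y with tau ∨ y = ups and tau ∧ y = eta.
Checking each element gives: xi.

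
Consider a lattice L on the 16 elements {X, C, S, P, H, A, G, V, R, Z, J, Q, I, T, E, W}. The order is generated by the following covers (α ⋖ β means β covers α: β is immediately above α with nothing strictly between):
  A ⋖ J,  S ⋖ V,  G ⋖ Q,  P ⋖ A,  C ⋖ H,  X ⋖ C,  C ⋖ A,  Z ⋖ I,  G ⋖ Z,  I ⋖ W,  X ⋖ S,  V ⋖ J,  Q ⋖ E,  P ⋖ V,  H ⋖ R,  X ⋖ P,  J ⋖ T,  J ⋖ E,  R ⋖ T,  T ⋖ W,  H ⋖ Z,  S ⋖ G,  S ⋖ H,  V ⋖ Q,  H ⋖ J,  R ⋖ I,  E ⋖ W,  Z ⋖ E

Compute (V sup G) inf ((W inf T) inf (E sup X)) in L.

V

V ∨ G = Q
W ∧ T = T
E ∨ X = E
T ∧ E = J
Q ∧ J = V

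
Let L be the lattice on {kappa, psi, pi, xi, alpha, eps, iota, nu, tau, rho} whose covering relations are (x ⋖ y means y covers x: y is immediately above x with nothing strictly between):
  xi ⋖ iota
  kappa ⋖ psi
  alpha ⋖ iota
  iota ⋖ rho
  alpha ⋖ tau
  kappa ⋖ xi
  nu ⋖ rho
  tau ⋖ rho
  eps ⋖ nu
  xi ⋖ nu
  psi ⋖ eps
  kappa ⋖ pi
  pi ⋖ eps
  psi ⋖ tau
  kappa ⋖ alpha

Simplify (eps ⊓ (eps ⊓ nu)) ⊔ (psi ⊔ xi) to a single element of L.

eps ∧ nu = eps
eps ∧ eps = eps
psi ∨ xi = nu
eps ∨ nu = nu

nu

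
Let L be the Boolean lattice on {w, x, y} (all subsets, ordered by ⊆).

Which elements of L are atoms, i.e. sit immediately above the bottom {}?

The atoms are exactly the elements that cover {}: {w}, {x}, {y}.

{w}, {x}, {y}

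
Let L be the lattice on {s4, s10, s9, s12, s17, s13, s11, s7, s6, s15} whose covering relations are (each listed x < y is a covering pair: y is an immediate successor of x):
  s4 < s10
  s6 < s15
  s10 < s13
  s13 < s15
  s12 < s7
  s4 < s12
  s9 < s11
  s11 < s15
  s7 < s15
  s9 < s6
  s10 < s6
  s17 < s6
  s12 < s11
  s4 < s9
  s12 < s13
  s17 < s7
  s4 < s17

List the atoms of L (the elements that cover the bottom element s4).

s10, s12, s17, s9

The atoms are exactly the elements that cover s4: s10, s12, s17, s9.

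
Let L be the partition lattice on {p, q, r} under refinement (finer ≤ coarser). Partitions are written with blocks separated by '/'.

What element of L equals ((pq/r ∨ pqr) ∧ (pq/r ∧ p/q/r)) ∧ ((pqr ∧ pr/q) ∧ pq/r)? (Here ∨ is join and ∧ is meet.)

p/q/r

pq/r ∨ pqr = pqr
pq/r ∧ p/q/r = p/q/r
pqr ∧ p/q/r = p/q/r
pqr ∧ pr/q = pr/q
pr/q ∧ pq/r = p/q/r
p/q/r ∧ p/q/r = p/q/r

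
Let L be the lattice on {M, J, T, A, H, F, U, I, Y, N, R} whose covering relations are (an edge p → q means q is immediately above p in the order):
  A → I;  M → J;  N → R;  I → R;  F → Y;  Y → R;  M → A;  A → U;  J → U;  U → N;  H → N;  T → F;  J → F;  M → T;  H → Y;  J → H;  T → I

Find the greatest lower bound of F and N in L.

J

Common lower bounds of {F, N}: J, M.
The greatest among these is J.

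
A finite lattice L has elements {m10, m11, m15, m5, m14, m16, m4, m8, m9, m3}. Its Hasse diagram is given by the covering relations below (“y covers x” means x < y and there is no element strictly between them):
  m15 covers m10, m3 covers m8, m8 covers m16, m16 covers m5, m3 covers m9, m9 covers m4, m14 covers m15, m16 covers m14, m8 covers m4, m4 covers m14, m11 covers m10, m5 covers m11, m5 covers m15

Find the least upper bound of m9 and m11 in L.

Common upper bounds of {m9, m11}: m3.
The least among these is m3.

m3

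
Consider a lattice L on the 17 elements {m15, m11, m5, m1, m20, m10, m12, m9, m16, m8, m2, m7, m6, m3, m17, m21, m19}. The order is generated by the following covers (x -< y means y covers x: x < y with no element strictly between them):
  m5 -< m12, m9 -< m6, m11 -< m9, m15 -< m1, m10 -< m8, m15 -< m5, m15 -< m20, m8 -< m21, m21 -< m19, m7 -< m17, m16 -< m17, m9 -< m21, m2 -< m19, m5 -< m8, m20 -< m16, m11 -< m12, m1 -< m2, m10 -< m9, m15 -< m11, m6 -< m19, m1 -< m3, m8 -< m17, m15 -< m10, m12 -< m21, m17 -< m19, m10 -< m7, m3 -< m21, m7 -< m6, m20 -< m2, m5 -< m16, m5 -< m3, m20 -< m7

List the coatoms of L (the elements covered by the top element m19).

m17, m2, m21, m6

The coatoms are exactly the elements covered by m19: m17, m2, m21, m6.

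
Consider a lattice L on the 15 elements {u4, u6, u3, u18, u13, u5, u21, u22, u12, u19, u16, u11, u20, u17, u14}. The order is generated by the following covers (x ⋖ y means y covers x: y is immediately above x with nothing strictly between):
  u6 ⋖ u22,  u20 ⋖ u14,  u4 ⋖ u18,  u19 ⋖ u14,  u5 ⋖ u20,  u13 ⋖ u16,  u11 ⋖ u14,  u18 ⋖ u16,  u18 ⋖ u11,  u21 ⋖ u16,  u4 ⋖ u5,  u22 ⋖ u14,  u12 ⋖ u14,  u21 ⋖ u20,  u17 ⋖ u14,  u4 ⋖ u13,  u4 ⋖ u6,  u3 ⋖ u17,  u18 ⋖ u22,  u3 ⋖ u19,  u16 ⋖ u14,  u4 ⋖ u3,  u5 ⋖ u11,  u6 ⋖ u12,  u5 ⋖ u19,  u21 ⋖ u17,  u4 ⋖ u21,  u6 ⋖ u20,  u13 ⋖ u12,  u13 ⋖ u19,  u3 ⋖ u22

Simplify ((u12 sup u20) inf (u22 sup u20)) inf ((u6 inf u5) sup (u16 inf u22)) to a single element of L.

u12 ∨ u20 = u14
u22 ∨ u20 = u14
u14 ∧ u14 = u14
u6 ∧ u5 = u4
u16 ∧ u22 = u18
u4 ∨ u18 = u18
u14 ∧ u18 = u18

u18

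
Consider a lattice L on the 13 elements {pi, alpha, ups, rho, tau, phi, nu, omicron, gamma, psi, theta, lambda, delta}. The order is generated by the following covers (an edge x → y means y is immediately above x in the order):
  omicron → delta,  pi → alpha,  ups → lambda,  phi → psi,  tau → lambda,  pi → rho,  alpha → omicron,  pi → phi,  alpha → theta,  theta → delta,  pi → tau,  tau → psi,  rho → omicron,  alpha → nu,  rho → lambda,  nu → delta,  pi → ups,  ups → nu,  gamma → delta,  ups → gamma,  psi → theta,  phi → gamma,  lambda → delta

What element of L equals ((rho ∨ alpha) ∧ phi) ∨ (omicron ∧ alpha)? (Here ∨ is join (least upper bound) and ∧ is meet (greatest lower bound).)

rho ∨ alpha = omicron
omicron ∧ phi = pi
omicron ∧ alpha = alpha
pi ∨ alpha = alpha

alpha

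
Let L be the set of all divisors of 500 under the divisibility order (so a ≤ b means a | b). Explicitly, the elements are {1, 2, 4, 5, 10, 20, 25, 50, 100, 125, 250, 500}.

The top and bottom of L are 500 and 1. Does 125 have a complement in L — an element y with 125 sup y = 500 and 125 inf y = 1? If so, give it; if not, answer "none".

Need y with 125 ∨ y = 500 and 125 ∧ y = 1.
Checking each element gives: 4.

4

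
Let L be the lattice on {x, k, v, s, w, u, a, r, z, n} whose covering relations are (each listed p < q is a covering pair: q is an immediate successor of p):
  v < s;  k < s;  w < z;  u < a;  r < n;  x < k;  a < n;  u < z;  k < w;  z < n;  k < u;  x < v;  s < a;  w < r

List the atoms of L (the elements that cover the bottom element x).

k, v

The atoms are exactly the elements that cover x: k, v.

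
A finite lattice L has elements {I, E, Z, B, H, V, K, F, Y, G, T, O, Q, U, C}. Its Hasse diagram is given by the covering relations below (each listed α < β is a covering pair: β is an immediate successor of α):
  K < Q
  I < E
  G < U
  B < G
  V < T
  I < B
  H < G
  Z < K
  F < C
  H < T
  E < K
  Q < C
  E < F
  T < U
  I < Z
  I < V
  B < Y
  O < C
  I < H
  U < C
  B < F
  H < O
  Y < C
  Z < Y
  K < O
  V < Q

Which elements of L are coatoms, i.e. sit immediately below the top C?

F, O, Q, U, Y

The coatoms are exactly the elements covered by C: F, O, Q, U, Y.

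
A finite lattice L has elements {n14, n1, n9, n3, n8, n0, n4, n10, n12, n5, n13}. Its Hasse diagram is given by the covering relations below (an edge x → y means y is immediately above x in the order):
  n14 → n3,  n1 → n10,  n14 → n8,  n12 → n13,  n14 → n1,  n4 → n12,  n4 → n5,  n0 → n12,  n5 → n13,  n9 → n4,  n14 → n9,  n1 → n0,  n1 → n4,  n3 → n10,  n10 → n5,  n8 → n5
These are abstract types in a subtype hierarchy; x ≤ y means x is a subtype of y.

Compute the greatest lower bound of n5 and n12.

Common lower bounds of {n5, n12}: n1, n14, n4, n9.
The greatest among these is n4.

n4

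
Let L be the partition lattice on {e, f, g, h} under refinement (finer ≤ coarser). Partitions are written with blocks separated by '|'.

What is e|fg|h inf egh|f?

e|f|g|h

The meet (common refinement) of e|fg|h and egh|f intersects blocks pairwise, giving e|f|g|h.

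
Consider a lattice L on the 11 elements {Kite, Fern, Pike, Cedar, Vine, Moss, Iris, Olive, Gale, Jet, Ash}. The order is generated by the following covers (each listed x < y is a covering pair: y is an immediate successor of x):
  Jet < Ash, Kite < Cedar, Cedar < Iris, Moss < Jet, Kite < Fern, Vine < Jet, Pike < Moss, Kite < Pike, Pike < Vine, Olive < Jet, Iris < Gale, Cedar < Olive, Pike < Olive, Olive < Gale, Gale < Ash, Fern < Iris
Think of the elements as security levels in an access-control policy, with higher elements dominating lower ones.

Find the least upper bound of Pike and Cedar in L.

Olive

Common upper bounds of {Pike, Cedar}: Ash, Gale, Jet, Olive.
The least among these is Olive.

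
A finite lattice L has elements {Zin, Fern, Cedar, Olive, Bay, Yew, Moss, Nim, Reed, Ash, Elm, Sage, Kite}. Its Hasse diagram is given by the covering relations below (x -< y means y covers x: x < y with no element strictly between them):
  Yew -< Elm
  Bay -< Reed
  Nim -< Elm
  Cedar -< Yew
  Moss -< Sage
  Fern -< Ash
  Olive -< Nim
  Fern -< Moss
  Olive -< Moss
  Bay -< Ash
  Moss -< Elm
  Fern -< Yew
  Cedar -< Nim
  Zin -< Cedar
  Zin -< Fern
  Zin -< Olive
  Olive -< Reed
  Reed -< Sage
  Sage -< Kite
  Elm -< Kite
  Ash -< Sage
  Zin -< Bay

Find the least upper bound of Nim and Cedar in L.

Common upper bounds of {Nim, Cedar}: Elm, Kite, Nim.
The least among these is Nim.

Nim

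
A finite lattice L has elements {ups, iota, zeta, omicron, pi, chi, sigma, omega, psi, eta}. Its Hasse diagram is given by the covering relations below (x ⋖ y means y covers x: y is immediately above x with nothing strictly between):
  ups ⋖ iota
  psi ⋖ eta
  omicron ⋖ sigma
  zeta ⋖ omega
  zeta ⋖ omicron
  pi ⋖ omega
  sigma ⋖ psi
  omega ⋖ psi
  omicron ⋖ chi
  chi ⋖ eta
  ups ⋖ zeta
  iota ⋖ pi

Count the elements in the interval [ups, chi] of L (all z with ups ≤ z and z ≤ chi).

4

The interval [ups, chi] = {chi, omicron, ups, zeta}, which has 4 elements.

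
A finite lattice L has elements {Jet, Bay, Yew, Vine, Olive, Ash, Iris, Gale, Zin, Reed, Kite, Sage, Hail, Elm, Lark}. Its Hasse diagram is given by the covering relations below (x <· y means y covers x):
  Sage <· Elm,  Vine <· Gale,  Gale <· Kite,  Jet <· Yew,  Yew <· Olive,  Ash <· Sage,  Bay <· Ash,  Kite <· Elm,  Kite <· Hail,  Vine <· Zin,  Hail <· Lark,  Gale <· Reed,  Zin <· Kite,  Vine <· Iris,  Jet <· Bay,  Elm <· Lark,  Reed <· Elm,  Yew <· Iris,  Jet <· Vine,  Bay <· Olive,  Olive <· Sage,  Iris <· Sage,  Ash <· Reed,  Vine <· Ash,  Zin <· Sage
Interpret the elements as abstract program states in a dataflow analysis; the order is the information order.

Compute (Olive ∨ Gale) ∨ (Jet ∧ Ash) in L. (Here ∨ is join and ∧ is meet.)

Olive ∨ Gale = Elm
Jet ∧ Ash = Jet
Elm ∨ Jet = Elm

Elm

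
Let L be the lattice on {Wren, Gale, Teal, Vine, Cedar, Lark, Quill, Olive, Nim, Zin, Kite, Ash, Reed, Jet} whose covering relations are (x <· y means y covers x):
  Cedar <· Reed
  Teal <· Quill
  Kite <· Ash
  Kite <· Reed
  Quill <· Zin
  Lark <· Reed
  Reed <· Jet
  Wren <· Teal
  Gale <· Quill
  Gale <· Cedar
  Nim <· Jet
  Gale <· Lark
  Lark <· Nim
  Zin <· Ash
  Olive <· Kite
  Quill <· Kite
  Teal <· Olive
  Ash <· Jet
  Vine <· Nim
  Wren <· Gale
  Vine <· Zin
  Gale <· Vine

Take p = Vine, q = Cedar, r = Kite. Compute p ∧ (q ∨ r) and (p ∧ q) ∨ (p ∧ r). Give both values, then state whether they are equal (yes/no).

Gale; Gale; yes

q ∨ r = Reed, so p ∧ (q ∨ r) = Vine ∧ Reed = Gale.
p ∧ q = Gale and p ∧ r = Gale, so (p ∧ q) ∨ (p ∧ r) = Gale ∨ Gale = Gale.
Equal: yes.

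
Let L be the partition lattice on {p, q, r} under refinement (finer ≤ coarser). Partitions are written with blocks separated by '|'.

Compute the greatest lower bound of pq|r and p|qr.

Common lower bounds of {pq|r, p|qr}: p|q|r.
The greatest among these is p|q|r.

p|q|r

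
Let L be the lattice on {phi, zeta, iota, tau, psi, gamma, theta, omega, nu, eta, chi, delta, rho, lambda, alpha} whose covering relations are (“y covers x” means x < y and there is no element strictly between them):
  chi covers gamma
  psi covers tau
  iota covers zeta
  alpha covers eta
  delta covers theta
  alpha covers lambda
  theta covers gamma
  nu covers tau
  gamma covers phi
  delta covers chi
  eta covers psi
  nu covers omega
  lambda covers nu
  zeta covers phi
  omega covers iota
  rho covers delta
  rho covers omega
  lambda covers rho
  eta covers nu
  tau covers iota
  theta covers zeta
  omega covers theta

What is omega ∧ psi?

Common lower bounds of {omega, psi}: iota, phi, zeta.
The greatest among these is iota.

iota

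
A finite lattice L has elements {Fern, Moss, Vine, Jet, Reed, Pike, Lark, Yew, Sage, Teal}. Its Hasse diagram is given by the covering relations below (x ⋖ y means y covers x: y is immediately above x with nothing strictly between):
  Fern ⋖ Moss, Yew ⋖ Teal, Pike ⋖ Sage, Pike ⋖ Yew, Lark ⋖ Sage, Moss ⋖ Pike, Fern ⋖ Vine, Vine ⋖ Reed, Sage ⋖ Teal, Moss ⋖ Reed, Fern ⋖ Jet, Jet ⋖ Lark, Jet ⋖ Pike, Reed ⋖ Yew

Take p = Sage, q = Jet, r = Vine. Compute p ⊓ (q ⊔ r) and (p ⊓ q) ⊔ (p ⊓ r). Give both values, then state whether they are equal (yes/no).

q ⊔ r = Yew, so p ⊓ (q ⊔ r) = Sage ⊓ Yew = Pike.
p ⊓ q = Jet and p ⊓ r = Fern, so (p ⊓ q) ⊔ (p ⊓ r) = Jet ⊔ Fern = Jet.
Equal: no.

Pike; Jet; no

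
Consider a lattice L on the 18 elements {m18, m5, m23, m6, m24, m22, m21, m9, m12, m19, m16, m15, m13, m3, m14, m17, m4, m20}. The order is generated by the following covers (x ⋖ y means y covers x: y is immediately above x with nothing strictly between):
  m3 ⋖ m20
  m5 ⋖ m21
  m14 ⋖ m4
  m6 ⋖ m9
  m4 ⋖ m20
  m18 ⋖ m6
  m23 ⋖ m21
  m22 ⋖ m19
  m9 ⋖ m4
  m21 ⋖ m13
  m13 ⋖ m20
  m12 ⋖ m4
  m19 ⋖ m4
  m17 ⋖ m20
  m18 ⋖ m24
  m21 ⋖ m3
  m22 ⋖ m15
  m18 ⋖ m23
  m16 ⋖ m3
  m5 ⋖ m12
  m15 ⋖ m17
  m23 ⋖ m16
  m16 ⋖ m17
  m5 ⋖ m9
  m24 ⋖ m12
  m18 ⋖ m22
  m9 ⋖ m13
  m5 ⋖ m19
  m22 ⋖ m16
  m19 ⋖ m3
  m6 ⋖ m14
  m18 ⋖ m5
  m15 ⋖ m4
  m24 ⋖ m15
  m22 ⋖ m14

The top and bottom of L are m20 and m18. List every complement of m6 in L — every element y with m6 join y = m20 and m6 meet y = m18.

Need y with m6 ∨ y = m20 and m6 ∧ y = m18.
Checking each element gives: m16, m17, m3.

m16, m17, m3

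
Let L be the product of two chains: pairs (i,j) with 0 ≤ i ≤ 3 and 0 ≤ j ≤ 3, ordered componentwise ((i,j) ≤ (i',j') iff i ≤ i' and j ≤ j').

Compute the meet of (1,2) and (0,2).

(0,2)

In a product of chains, the meet is componentwise min, giving (0,2).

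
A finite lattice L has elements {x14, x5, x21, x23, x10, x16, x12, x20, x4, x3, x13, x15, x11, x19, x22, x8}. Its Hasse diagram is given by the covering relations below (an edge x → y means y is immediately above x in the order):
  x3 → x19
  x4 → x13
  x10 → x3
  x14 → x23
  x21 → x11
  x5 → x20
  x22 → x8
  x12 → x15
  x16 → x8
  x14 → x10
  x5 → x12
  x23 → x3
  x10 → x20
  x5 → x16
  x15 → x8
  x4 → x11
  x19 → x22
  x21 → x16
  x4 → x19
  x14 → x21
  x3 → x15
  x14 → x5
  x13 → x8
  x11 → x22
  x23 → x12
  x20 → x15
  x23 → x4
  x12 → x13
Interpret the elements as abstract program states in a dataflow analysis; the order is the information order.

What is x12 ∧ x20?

x5

Common lower bounds of {x12, x20}: x14, x5.
The greatest among these is x5.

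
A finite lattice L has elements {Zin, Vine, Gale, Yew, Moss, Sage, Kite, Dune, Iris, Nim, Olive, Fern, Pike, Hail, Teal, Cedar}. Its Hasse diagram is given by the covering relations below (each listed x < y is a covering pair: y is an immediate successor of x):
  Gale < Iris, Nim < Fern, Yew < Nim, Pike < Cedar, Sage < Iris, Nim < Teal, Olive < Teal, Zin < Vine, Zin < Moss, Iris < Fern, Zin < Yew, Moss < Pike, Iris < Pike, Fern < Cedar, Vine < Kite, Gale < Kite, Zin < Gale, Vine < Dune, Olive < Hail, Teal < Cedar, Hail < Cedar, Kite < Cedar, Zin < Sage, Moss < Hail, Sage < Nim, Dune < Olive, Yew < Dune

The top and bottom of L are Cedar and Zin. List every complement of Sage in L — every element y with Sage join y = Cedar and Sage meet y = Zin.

Need y with Sage ∨ y = Cedar and Sage ∧ y = Zin.
Checking each element gives: Hail, Kite.

Hail, Kite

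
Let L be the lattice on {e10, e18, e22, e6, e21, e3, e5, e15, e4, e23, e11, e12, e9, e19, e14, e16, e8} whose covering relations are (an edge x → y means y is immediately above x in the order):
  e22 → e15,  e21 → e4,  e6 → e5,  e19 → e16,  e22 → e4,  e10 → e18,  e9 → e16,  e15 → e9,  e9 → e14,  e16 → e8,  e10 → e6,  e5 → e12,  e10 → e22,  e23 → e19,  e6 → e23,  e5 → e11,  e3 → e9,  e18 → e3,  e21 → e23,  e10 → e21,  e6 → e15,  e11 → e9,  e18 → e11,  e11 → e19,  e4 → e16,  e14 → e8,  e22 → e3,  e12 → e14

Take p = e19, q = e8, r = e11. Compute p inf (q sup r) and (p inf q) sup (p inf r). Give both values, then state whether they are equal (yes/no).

e19; e19; yes

q sup r = e8, so p inf (q sup r) = e19 inf e8 = e19.
p inf q = e19 and p inf r = e11, so (p inf q) sup (p inf r) = e19 sup e11 = e19.
Equal: yes.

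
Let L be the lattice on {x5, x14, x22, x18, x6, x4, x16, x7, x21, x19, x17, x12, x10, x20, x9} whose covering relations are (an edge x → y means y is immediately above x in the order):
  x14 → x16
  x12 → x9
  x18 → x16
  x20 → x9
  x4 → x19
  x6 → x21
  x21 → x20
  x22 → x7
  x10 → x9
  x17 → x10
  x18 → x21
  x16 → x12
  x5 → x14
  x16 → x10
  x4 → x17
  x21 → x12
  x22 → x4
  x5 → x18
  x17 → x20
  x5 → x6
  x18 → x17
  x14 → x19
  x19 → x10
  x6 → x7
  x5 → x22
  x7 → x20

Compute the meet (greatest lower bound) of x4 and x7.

Common lower bounds of {x4, x7}: x22, x5.
The greatest among these is x22.

x22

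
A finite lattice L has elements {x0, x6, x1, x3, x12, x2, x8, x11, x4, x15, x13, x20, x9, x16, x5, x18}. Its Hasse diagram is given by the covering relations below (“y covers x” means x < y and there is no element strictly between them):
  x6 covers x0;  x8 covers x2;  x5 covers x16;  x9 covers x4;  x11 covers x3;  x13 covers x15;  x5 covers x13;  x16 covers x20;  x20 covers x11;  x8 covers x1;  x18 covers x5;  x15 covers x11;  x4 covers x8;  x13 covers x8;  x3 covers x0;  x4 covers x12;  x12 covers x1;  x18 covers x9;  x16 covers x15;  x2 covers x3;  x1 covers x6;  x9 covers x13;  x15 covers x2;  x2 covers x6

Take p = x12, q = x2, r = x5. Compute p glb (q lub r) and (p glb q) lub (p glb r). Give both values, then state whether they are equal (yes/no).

q lub r = x5, so p glb (q lub r) = x12 glb x5 = x1.
p glb q = x6 and p glb r = x1, so (p glb q) lub (p glb r) = x6 lub x1 = x1.
Equal: yes.

x1; x1; yes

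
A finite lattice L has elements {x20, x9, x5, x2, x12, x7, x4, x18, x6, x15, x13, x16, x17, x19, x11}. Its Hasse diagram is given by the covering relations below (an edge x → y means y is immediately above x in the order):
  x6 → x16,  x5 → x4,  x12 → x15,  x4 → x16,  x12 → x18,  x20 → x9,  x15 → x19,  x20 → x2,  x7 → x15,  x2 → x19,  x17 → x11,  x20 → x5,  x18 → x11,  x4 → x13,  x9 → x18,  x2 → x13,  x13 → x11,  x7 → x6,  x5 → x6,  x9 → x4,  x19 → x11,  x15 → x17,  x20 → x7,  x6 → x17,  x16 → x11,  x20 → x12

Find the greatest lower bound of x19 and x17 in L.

Common lower bounds of {x19, x17}: x12, x15, x20, x7.
The greatest among these is x15.

x15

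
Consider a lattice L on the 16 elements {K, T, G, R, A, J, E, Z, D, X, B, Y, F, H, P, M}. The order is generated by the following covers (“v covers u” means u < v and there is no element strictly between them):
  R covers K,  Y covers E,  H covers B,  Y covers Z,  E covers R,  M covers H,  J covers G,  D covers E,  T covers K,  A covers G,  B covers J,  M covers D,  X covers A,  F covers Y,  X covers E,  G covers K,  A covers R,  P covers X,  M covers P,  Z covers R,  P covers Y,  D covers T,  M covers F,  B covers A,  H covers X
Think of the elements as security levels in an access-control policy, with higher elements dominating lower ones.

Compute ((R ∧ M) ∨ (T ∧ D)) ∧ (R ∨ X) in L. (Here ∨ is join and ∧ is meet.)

E

R ∧ M = R
T ∧ D = T
R ∨ T = D
R ∨ X = X
D ∧ X = E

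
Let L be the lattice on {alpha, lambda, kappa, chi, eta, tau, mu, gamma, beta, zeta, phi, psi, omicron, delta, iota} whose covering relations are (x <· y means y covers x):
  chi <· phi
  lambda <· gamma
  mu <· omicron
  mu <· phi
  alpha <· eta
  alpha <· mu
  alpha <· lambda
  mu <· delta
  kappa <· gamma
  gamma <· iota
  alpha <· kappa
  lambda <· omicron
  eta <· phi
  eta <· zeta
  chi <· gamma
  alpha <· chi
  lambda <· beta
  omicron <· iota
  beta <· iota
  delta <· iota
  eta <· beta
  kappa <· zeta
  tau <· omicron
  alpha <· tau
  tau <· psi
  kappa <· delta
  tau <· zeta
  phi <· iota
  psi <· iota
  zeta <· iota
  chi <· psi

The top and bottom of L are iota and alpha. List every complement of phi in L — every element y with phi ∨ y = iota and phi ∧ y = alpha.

kappa, lambda, tau

Need y with phi ∨ y = iota and phi ∧ y = alpha.
Checking each element gives: kappa, lambda, tau.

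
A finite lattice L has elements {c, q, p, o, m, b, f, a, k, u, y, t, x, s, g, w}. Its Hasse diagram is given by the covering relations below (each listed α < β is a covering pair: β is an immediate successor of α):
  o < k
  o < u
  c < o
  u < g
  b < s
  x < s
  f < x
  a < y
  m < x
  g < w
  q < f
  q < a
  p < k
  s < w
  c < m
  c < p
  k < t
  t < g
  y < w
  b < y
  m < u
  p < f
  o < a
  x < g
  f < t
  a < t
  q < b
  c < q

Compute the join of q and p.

Common upper bounds of {q, p}: f, g, s, t, w, x.
The least among these is f.

f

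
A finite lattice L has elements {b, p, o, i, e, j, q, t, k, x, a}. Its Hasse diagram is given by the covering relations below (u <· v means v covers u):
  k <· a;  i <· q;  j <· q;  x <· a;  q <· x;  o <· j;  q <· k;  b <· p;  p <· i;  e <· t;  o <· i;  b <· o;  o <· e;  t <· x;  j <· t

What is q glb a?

Common lower bounds of {q, a}: b, i, j, o, p, q.
The greatest among these is q.

q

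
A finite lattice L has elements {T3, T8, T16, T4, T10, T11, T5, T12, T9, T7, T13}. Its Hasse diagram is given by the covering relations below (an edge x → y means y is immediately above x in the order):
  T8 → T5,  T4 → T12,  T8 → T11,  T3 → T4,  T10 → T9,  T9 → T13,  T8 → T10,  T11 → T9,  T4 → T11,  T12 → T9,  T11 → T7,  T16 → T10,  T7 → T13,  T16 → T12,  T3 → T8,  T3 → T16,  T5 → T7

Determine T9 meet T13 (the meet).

T9

Common lower bounds of {T9, T13}: T10, T11, T12, T16, T3, T4, T8, T9.
The greatest among these is T9.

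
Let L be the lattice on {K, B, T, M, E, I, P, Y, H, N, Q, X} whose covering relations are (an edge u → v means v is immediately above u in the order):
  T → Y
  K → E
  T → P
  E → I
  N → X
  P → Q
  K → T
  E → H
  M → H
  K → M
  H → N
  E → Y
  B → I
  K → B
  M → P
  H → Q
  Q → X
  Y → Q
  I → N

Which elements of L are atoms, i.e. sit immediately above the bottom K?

B, E, M, T

The atoms are exactly the elements that cover K: B, E, M, T.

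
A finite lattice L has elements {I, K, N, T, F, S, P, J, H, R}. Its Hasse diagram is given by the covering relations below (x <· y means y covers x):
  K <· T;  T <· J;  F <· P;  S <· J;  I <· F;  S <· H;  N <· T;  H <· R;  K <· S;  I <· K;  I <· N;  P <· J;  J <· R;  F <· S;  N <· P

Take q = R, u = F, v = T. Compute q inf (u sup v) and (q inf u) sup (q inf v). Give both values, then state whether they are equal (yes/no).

J; J; yes

u sup v = J, so q inf (u sup v) = R inf J = J.
q inf u = F and q inf v = T, so (q inf u) sup (q inf v) = F sup T = J.
Equal: yes.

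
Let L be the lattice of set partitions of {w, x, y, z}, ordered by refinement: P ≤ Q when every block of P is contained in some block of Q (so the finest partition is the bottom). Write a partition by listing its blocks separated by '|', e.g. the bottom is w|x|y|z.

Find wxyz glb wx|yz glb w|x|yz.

w|x|yz

The meet (common refinement) of wxyz, wx|yz, w|x|yz intersects blocks pairwise, giving w|x|yz.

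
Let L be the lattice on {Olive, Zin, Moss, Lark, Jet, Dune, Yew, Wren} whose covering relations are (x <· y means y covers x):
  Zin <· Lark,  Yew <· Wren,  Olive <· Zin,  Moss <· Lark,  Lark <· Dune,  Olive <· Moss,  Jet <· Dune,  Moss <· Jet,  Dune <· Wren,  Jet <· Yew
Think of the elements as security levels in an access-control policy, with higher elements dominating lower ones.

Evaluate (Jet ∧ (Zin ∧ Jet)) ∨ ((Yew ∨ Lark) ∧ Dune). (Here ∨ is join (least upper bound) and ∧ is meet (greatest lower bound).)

Zin ∧ Jet = Olive
Jet ∧ Olive = Olive
Yew ∨ Lark = Wren
Wren ∧ Dune = Dune
Olive ∨ Dune = Dune

Dune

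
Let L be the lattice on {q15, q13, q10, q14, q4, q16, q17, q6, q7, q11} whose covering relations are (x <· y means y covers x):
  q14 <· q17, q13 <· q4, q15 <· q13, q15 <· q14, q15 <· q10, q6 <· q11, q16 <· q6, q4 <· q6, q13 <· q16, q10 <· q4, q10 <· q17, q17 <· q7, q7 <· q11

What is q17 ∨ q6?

Common upper bounds of {q17, q6}: q11.
The least among these is q11.

q11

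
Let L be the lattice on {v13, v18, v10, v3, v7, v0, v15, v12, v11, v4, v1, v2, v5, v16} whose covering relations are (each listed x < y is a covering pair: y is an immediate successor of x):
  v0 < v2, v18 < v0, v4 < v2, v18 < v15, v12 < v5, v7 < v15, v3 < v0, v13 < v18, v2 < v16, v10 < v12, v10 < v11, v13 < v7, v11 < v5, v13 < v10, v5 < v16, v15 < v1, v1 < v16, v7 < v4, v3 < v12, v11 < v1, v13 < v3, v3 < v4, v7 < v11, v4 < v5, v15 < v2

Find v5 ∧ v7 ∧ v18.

v13

Common lower bounds of {v5, v7, v18}: v13.
The greatest among these is v13.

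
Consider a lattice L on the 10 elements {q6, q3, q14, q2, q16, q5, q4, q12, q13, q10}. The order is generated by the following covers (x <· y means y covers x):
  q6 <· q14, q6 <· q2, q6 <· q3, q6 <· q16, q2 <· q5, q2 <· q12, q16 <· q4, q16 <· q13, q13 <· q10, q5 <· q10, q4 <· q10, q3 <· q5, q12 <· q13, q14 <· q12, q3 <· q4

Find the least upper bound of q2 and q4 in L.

Common upper bounds of {q2, q4}: q10.
The least among these is q10.

q10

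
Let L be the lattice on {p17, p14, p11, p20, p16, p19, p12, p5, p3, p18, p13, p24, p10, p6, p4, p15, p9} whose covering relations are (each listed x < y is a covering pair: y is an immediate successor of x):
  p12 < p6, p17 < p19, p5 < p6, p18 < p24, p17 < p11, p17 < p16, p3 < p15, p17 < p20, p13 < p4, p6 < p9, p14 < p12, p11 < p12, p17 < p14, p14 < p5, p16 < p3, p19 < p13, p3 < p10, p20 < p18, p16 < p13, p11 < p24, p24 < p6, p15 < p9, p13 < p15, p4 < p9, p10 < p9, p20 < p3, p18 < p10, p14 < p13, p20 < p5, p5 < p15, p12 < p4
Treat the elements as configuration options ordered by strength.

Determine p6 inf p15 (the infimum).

Common lower bounds of {p6, p15}: p14, p17, p20, p5.
The greatest among these is p5.

p5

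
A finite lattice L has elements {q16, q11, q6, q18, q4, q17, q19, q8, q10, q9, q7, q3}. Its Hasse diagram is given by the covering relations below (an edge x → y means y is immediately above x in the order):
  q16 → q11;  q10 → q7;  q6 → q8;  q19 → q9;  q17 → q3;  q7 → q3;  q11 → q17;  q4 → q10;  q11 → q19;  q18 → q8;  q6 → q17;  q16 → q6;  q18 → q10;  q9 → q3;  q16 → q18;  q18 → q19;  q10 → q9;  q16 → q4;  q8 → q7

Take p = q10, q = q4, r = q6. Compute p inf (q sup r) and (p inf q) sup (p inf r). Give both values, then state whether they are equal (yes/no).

q sup r = q7, so p inf (q sup r) = q10 inf q7 = q10.
p inf q = q4 and p inf r = q16, so (p inf q) sup (p inf r) = q4 sup q16 = q4.
Equal: no.

q10; q4; no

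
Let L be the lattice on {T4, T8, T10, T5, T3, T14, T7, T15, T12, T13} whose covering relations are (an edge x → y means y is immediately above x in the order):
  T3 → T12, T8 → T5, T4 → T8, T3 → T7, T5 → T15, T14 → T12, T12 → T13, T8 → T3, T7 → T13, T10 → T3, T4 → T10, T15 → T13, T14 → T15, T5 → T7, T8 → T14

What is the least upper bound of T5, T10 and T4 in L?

T7

Common upper bounds of {T5, T10, T4}: T13, T7.
The least among these is T7.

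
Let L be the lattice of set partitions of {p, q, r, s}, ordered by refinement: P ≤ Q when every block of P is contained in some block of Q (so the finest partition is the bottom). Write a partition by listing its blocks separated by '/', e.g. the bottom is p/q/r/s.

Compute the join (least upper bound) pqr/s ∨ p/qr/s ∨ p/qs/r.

pqrs

Common upper bounds of {pqr/s, p/qr/s, p/qs/r}: pqrs.
The least among these is pqrs.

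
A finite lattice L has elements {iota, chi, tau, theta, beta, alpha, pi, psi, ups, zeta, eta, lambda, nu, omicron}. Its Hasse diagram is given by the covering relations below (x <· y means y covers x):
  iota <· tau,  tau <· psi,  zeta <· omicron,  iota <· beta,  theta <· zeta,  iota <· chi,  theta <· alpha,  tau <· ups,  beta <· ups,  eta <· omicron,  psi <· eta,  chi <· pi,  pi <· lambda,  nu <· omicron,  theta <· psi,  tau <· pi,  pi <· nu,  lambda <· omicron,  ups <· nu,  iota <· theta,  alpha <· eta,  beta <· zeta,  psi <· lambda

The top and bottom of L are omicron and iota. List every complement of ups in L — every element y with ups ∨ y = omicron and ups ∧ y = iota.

Need y with ups ∨ y = omicron and ups ∧ y = iota.
Checking each element gives: alpha, theta.

alpha, theta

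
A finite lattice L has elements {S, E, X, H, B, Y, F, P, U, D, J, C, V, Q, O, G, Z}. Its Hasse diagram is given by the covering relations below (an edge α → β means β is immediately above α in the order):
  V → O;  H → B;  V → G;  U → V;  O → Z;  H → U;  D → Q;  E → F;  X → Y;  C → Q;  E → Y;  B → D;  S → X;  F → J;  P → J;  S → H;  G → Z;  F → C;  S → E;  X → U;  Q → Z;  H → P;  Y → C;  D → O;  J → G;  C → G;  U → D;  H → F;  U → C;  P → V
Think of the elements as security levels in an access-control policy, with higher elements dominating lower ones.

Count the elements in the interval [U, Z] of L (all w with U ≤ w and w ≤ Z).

The interval [U, Z] = {C, D, G, O, Q, U, V, Z}, which has 8 elements.

8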